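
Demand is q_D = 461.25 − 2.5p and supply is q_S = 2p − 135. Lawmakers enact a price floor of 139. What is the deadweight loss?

118.83

In inverse form: demand p = 184.5 − 0.4q, supply p = 67.5 + 0.5q.
Competitive equilibrium: 184.5 − 0.4q = 67.5 + 0.5q → q* = 130, p* = 132.5.
At the floor p = 139, quantity demanded = (184.5 − 139)/0.4 = 113.75.
Sellers' marginal cost at q' = 113.75: 67.5 + 0.5·113.75 = 124.375.
Δq = 130 − 113.75 = 16.25; wedge = 139 − 124.375 = 14.625.
Welfare loss = ½ × 16.25 × 14.625 = 118.83.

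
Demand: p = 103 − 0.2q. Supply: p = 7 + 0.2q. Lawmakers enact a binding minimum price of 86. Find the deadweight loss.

Competitive equilibrium: 103 − 0.2q = 7 + 0.2q → q* = 240, p* = 55.
At the floor p = 86, quantity demanded = (103 − 86)/0.2 = 85.
Sellers' marginal cost at q' = 85: 7 + 0.2·85 = 24.
Δq = 240 − 85 = 155; wedge = 86 − 24 = 62.
Welfare loss = ½ × 155 × 62 = 4805.

4805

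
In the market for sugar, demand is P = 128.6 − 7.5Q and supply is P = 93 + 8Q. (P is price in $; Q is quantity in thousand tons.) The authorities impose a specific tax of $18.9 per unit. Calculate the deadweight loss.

Competitive equilibrium: 128.6 − 7.5Q = 93 + 8Q → Q* = 2.2968, P* = 111.3742.
With the tax, the buyer price exceeds the seller price by 18.9: (128.6 − 7.5Q) − (93 + 8Q) = 18.9 → Q' = 1.0774.
ΔQ = 2.2968 − 1.0774 = 1.2194; the wedge equals the tax, 18.9.
The triangle = ½ × 1.2194 × 18.9 = $11.52 thousand.

$11.52 thousand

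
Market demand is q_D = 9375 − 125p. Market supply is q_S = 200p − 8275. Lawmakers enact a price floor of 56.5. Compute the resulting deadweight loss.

488.13

In inverse form: demand p = 75 − 0.008q, supply p = 41.375 + 0.005q.
Competitive equilibrium: 75 − 0.008q = 41.375 + 0.005q → q* = 2586.5385, p* = 54.3077.
At the floor p = 56.5, quantity demanded = (75 − 56.5)/0.008 = 2312.5.
Sellers' marginal cost at q' = 2312.5: 41.375 + 0.005·2312.5 = 52.9375.
Δq = 2586.5385 − 2312.5 = 274.0385; wedge = 56.5 − 52.9375 = 3.5625.
DWL = ½ × 274.0385 × 3.5625 = 488.13.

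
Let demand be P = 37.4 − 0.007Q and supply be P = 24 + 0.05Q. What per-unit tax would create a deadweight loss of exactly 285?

5.7

Competitive equilibrium: 37.4 − 0.007Q = 24 + 0.05Q → Q* = 235.0877, P* = 35.7544.
A tax t gives ΔQ = t/0.057 and wedge t, so DWL = t²/0.114.
t²/0.114 = 285 → t² = 32.49 → t = 5.7.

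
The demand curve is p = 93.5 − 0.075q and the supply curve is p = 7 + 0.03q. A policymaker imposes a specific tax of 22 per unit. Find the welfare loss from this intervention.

2304.76

Competitive equilibrium: 93.5 − 0.075q = 7 + 0.03q → q* = 823.8095, p* = 31.7143.
With the tax, the buyer price exceeds the seller price by 22: (93.5 − 0.075q) − (7 + 0.03q) = 22 → q' = 614.2857.
Δq = 823.8095 − 614.2857 = 209.5238; the wedge equals the tax, 22.
Welfare loss = ½ × 209.5238 × 22 = 2304.76.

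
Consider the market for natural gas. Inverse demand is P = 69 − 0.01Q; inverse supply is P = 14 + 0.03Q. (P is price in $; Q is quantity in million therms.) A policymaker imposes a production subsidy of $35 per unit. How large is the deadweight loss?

Competitive equilibrium: 69 − 0.01Q = 14 + 0.03Q → Q* = 1375, P* = 55.25.
The subsidy lowers effective supply by 35: P = 0.03Q − 21.
New quantity: 69 − 0.01Q = 0.03Q − 21 → Q' = 2250.
Overproduction ΔQ = 2250 − 1375 = 875; wedge = subsidy = 35.
DWL = ½ × 875 × 35 = $15312.50 million.

$15312.50 million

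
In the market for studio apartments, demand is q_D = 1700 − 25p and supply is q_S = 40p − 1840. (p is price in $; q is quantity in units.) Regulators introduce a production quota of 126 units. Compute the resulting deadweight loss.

In inverse form: demand p = 68 − 0.04q, supply p = 46 + 0.025q.
Competitive equilibrium: 68 − 0.04q = 46 + 0.025q → q* = 338.4615, p* = 54.4615.
At q = 126: demand price = 68 − 0.04·126 = 62.96; supply price = 46 + 0.025·126 = 49.15.
Δq = 338.4615 − 126 = 212.4615; wedge = 62.96 − 49.15 = 13.81.
Deadweight loss = ½ × 212.4615 × 13.81 = $1467.05.

$1467.05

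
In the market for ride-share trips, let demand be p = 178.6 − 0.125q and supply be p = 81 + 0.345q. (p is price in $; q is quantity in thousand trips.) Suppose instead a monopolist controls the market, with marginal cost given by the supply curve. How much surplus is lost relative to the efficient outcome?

Competitive equilibrium: 178.6 − 0.125q = 81 + 0.345q → q* = 207.6596, p* = 152.6426.
Marginal revenue: MR = 178.6 − 0.25q. Set MR = MC: 178.6 − 0.25q = 81 + 0.345q → q_m = 164.0336.
Price p_m = 178.6 − 0.125·164.0336 = 158.0958; MC(q_m) = 81 + 0.345·164.0336 = 137.5916.
Competitive q* = 207.6596, so Δq = 43.626; wedge = 158.0958 − 137.5916 = 20.5042.
The triangle = ½ × 43.626 × 20.5042 = $447.26 thousand.

$447.26 thousand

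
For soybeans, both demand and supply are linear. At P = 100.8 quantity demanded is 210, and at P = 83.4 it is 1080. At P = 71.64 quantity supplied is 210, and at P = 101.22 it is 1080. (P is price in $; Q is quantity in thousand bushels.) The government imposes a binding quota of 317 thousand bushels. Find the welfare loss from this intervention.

$5062.203 thousand

Demand slope = (83.4 − 100.8)/(1080 − 210) = −0.02, so P = 105 − 0.02Q.
Supply slope = (101.22 − 71.64)/(1080 − 210) = 0.034, so P = 64.5 + 0.034Q.
Competitive equilibrium: 105 − 0.02Q = 64.5 + 0.034Q → Q* = 750, P* = 90.
At Q = 317: demand price = 105 − 0.02·317 = 98.66; supply price = 64.5 + 0.034·317 = 75.278.
ΔQ = 750 − 317 = 433; wedge = 98.66 − 75.278 = 23.382.
Deadweight loss = ½ × 433 × 23.382 = $5062.203 thousand.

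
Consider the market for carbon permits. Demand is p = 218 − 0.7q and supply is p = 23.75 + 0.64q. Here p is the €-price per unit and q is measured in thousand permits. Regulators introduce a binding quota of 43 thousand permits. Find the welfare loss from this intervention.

Competitive equilibrium: 218 − 0.7q = 23.75 + 0.64q → q* = 144.9627, p* = 116.5261.
At q = 43: demand price = 218 − 0.7·43 = 187.9; supply price = 23.75 + 0.64·43 = 51.27.
Δq = 144.9627 − 43 = 101.9627; wedge = 187.9 − 51.27 = 136.63.
The triangle = ½ × 101.9627 × 136.63 = €6965.58 thousand.

€6965.58 thousand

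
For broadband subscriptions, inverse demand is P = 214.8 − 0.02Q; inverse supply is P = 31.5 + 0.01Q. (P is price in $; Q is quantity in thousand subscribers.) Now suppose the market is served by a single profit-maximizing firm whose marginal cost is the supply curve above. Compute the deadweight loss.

$89597.04 thousand

Competitive equilibrium: 214.8 − 0.02Q = 31.5 + 0.01Q → Q* = 6110, P* = 92.6.
Marginal revenue: MR = 214.8 − 0.04Q. Set MR = MC: 214.8 − 0.04Q = 31.5 + 0.01Q → Q_m = 3666.
Price P_m = 214.8 − 0.02·3666 = 141.48; MC(Q_m) = 31.5 + 0.01·3666 = 68.16.
Competitive Q* = 6110, so ΔQ = 2444; wedge = 141.48 − 68.16 = 73.32.
DWL = ½ × 2444 × 73.32 = $89597.04 thousand.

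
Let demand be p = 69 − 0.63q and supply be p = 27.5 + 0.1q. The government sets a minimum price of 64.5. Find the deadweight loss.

Competitive equilibrium: 69 − 0.63q = 27.5 + 0.1q → q* = 56.8493, p* = 33.1849.
At the floor p = 64.5, quantity demanded = (69 − 64.5)/0.63 = 7.1429.
Sellers' marginal cost at q' = 7.1429: 27.5 + 0.1·7.1429 = 28.2143.
Δq = 56.8493 − 7.1429 = 49.7064; wedge = 64.5 − 28.2143 = 36.2857.
DWL = ½ × 49.7064 × 36.2857 = 901.82.

901.82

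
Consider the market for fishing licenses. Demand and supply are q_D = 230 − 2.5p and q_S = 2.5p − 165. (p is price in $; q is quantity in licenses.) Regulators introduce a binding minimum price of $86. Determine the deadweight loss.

$122.50

In inverse form: demand p = 92 − 0.4q, supply p = 66 + 0.4q.
Competitive equilibrium: 92 − 0.4q = 66 + 0.4q → q* = 32.5, p* = 79.
At the floor p = 86, quantity demanded = (92 − 86)/0.4 = 15.
Sellers' marginal cost at q' = 15: 66 + 0.4·15 = 72.
Δq = 32.5 − 15 = 17.5; wedge = 86 − 72 = 14.
DWL = ½ × 17.5 × 14 = $122.50.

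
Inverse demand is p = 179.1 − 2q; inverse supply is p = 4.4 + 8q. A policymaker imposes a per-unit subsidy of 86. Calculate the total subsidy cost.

2242.02

Competitive equilibrium: 179.1 − 2q = 4.4 + 8q → q* = 17.47, p* = 144.16.
The subsidy lowers effective supply by 86: p = 8q − 81.6.
New quantity: 179.1 − 2q = 8q − 81.6 → q' = 26.07.
Total subsidy cost = 86 × 26.07 = 2242.02.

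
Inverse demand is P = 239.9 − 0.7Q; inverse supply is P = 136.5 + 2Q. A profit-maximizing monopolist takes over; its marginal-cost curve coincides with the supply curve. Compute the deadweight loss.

83.92

Competitive equilibrium: 239.9 − 0.7Q = 136.5 + 2Q → Q* = 38.2963, P* = 213.0926.
Marginal revenue: MR = 239.9 − 1.4Q. Set MR = MC: 239.9 − 1.4Q = 136.5 + 2Q → Q_m = 30.4118.
Price P_m = 239.9 − 0.7·30.4118 = 218.6117; MC(Q_m) = 136.5 + 2·30.4118 = 197.3236.
Competitive Q* = 38.2963, so ΔQ = 7.8845; wedge = 218.6117 − 197.3236 = 21.2881.
Welfare loss = ½ × 7.8845 × 21.2881 = 83.92.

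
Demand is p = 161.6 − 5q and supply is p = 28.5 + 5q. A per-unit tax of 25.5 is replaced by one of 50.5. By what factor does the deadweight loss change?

3.922

Competitive equilibrium: 161.6 − 5q = 28.5 + 5q → q* = 13.31, p* = 95.05.
For a per-unit tax t: Δq = t/10, so DWL = ½·t·(t/10) = t²/20.
At t = 25.5: DWL = 32.5125. At t = 50.5: DWL = 127.5125.
Ratio = (50.5/25.5)² = 3.922.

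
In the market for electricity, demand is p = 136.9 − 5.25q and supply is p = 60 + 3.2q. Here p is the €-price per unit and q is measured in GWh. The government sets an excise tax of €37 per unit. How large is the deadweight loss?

Competitive equilibrium: 136.9 − 5.25q = 60 + 3.2q → q* = 9.1006, p* = 89.1219.
With the tax, the buyer price exceeds the seller price by 37: (136.9 − 5.25q) − (60 + 3.2q) = 37 → q' = 4.7219.
Δq = 9.1006 − 4.7219 = 4.3787; the wedge equals the tax, 37.
Welfare loss = ½ × 4.3787 × 37 = €81.01.

€81.01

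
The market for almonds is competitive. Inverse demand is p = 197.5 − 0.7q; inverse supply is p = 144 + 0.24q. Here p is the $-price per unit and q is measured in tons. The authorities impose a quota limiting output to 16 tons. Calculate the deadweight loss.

$786.79

Competitive equilibrium: 197.5 − 0.7q = 144 + 0.24q → q* = 56.9149, p* = 157.6596.
At q = 16: demand price = 197.5 − 0.7·16 = 186.3; supply price = 144 + 0.24·16 = 147.84.
Δq = 56.9149 − 16 = 40.9149; wedge = 186.3 − 147.84 = 38.46.
The triangle = ½ × 40.9149 × 38.46 = $786.79.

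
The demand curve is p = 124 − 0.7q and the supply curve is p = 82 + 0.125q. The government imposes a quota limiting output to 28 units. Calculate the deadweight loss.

Competitive equilibrium: 124 − 0.7q = 82 + 0.125q → q* = 50.9091, p* = 88.3636.
At q = 28: demand price = 124 − 0.7·28 = 104.4; supply price = 82 + 0.125·28 = 85.5.
Δq = 50.9091 − 28 = 22.9091; wedge = 104.4 − 85.5 = 18.9.
The triangle = ½ × 22.9091 × 18.9 = 216.49.

216.49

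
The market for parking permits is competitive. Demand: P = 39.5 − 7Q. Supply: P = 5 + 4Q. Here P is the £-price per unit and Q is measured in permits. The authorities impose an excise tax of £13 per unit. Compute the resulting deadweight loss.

£7.68

Competitive equilibrium: 39.5 − 7Q = 5 + 4Q → Q* = 3.1364, P* = 17.5455.
With the tax, the buyer price exceeds the seller price by 13: (39.5 − 7Q) − (5 + 4Q) = 13 → Q' = 1.9545.
ΔQ = 3.1364 − 1.9545 = 1.1819; the wedge equals the tax, 13.
Welfare loss = ½ × 1.1819 × 13 = £7.68.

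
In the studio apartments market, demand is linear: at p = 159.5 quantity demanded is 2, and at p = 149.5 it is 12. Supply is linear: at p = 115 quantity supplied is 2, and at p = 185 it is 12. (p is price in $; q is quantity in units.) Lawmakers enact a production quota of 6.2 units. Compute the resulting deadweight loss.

Demand slope = (149.5 − 159.5)/(12 − 2) = −1, so p = 161.5 − q.
Supply slope = (185 − 115)/(12 − 2) = 7, so p = 101 + 7q.
Competitive equilibrium: 161.5 − q = 101 + 7q → q* = 7.5625, p* = 153.9375.
At q = 6.2: demand price = 161.5 − 1·6.2 = 155.3; supply price = 101 + 7·6.2 = 144.4.
Δq = 7.5625 − 6.2 = 1.3625; wedge = 155.3 − 144.4 = 10.9.
Deadweight loss = ½ × 1.3625 × 10.9 = $7.43.

$7.43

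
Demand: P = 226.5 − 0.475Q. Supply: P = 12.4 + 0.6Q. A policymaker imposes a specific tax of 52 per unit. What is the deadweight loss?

Competitive equilibrium: 226.5 − 0.475Q = 12.4 + 0.6Q → Q* = 199.1628, P* = 131.8977.
With the tax, the buyer price exceeds the seller price by 52: (226.5 − 0.475Q) − (12.4 + 0.6Q) = 52 → Q' = 150.7907.
ΔQ = 199.1628 − 150.7907 = 48.3721; the wedge equals the tax, 52.
Welfare loss = ½ × 48.3721 × 52 = 1257.67.

1257.67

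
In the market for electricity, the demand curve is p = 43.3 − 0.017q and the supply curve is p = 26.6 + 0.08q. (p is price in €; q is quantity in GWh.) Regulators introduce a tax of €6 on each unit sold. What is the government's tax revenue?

Competitive equilibrium: 43.3 − 0.017q = 26.6 + 0.08q → q* = 172.1649, p* = 40.3732.
With the tax, the buyer price exceeds the seller price by 6: (43.3 − 0.017q) − (26.6 + 0.08q) = 6 → q' = 110.3093.
Tax revenue = 6 × 110.3093 = €661.86.

€661.86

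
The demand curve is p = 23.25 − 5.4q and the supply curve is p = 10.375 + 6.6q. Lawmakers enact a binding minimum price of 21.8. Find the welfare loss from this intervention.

Competitive equilibrium: 23.25 − 5.4q = 10.375 + 6.6q → q* = 1.0729, p* = 17.4563.
At the floor p = 21.8, quantity demanded = (23.25 − 21.8)/5.4 = 0.2685.
Sellers' marginal cost at q' = 0.2685: 10.375 + 6.6·0.2685 = 12.1471.
Δq = 1.0729 − 0.2685 = 0.8044; wedge = 21.8 − 12.1471 = 9.6529.
Welfare loss = ½ × 0.8044 × 9.6529 = 3.88.

3.88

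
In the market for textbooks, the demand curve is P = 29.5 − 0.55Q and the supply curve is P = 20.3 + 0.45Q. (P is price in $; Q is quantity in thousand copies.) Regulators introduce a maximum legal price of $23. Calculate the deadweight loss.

$5.12 thousand

Competitive equilibrium: 29.5 − 0.55Q = 20.3 + 0.45Q → Q* = 9.2, P* = 24.44.
At the ceiling P = 23, quantity supplied = (23 − 20.3)/0.45 = 6.
Willingness to pay at Q' = 6: 29.5 − 0.55·6 = 26.2.
ΔQ = 9.2 − 6 = 3.2; wedge = 26.2 − 23 = 3.2.
Welfare loss = ½ × 3.2 × 3.2 = $5.12 thousand.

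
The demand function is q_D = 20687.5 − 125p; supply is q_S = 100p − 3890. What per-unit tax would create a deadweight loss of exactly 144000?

72

In inverse form: demand p = 165.5 − 0.008q, supply p = 38.9 + 0.01q.
Competitive equilibrium: 165.5 − 0.008q = 38.9 + 0.01q → q* = 7033.3333, p* = 109.2333.
A tax t gives Δq = t/0.018 and wedge t, so DWL = t²/0.036.
t²/0.036 = 144000 → t² = 5184 → t = 72.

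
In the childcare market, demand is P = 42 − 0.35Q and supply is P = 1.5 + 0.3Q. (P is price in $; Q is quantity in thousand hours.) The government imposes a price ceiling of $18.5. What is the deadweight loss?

$10.34 thousand

Competitive equilibrium: 42 − 0.35Q = 1.5 + 0.3Q → Q* = 62.3077, P* = 20.1923.
At the ceiling P = 18.5, quantity supplied = (18.5 − 1.5)/0.3 = 56.6667.
Willingness to pay at Q' = 56.6667: 42 − 0.35·56.6667 = 22.1667.
ΔQ = 62.3077 − 56.6667 = 5.641; wedge = 22.1667 − 18.5 = 3.6667.
The triangle = ½ × 5.641 × 3.6667 = $10.34 thousand.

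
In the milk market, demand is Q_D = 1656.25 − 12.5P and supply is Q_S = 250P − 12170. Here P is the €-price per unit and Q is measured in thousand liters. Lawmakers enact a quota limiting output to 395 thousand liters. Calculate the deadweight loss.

€15264.34 thousand

In inverse form: demand P = 132.5 − 0.08Q, supply P = 48.68 + 0.004Q.
Competitive equilibrium: 132.5 − 0.08Q = 48.68 + 0.004Q → Q* = 997.8571, P* = 52.6714.
At Q = 395: demand price = 132.5 − 0.08·395 = 100.9; supply price = 48.68 + 0.004·395 = 50.26.
ΔQ = 997.8571 − 395 = 602.8571; wedge = 100.9 − 50.26 = 50.64.
Deadweight loss = ½ × 602.8571 × 50.64 = €15264.34 thousand.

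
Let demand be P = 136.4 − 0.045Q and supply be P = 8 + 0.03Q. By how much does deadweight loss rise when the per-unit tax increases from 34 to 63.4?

19090.40

Competitive equilibrium: 136.4 − 0.045Q = 8 + 0.03Q → Q* = 1712, P* = 59.36.
For a per-unit tax t: ΔQ = t/0.075, so DWL = ½·t·(t/0.075) = t²/0.15.
At t = 34: DWL = 7706.667. At t = 63.4: DWL = 26797.067.
Increase = 26797.067 − 7706.667 = 19090.40.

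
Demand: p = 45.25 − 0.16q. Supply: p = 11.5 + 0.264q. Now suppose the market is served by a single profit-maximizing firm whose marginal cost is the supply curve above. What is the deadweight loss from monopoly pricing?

100.82

Competitive equilibrium: 45.25 − 0.16q = 11.5 + 0.264q → q* = 79.5991, p* = 32.5142.
Marginal revenue: MR = 45.25 − 0.32q. Set MR = MC: 45.25 − 0.32q = 11.5 + 0.264q → q_m = 57.7911.
Price p_m = 45.25 − 0.16·57.7911 = 36.0034; MC(q_m) = 11.5 + 0.264·57.7911 = 26.7569.
Competitive q* = 79.5991, so Δq = 21.808; wedge = 36.0034 − 26.7569 = 9.2465.
Deadweight loss = ½ × 21.808 × 9.2465 = 100.82.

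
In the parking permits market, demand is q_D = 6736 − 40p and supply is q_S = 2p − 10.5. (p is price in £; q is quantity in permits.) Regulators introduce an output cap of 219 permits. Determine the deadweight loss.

£2210.31

In inverse form: demand p = 168.4 − 0.025q, supply p = 5.25 + 0.5q.
Competitive equilibrium: 168.4 − 0.025q = 5.25 + 0.5q → q* = 310.7619, p* = 160.631.
At q = 219: demand price = 168.4 − 0.025·219 = 162.925; supply price = 5.25 + 0.5·219 = 114.75.
Δq = 310.7619 − 219 = 91.7619; wedge = 162.925 − 114.75 = 48.175.
Welfare loss = ½ × 91.7619 × 48.175 = £2210.31.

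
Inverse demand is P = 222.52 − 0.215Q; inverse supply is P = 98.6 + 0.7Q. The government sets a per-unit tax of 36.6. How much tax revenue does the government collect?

Competitive equilibrium: 222.52 − 0.215Q = 98.6 + 0.7Q → Q* = 135.4317, P* = 193.4022.
With the tax, the buyer price exceeds the seller price by 36.6: (222.52 − 0.215Q) − (98.6 + 0.7Q) = 36.6 → Q' = 95.4317.
Tax revenue = 36.6 × 95.4317 = 3492.80.

3492.80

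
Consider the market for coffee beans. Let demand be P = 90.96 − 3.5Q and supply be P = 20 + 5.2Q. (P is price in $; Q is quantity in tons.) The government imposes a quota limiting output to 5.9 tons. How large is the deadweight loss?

$22.15

Competitive equilibrium: 90.96 − 3.5Q = 20 + 5.2Q → Q* = 8.1563, P* = 62.4129.
At Q = 5.9: demand price = 90.96 − 3.5·5.9 = 70.31; supply price = 20 + 5.2·5.9 = 50.68.
ΔQ = 8.1563 − 5.9 = 2.2563; wedge = 70.31 − 50.68 = 19.63.
The triangle = ½ × 2.2563 × 19.63 = $22.15.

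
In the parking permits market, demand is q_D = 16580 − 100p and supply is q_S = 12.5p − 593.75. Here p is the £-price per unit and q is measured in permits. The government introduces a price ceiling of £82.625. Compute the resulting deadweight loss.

£34483.21

In inverse form: demand p = 165.8 − 0.01q, supply p = 47.5 + 0.08q.
Competitive equilibrium: 165.8 − 0.01q = 47.5 + 0.08q → q* = 1314.44444, p* = 152.65556.
At the ceiling p = 82.625, quantity supplied = (82.625 − 47.5)/0.08 = 439.0625.
Willingness to pay at q' = 439.0625: 165.8 − 0.01·439.0625 = 161.40938.
Δq = 1314.44444 − 439.0625 = 875.38194; wedge = 161.40938 − 82.625 = 78.78438.
The triangle = ½ × 875.38194 × 78.78438 = £34483.21.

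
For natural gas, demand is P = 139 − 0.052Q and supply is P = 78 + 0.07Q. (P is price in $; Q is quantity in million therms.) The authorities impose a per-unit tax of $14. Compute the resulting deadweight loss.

Competitive equilibrium: 139 − 0.052Q = 78 + 0.07Q → Q* = 500, P* = 113.
With the tax, the buyer price exceeds the seller price by 14: (139 − 0.052Q) − (78 + 0.07Q) = 14 → Q' = 385.2459.
ΔQ = 500 − 385.2459 = 114.7541; the wedge equals the tax, 14.
Deadweight loss = ½ × 114.7541 × 14 = $803.28 million.

$803.28 million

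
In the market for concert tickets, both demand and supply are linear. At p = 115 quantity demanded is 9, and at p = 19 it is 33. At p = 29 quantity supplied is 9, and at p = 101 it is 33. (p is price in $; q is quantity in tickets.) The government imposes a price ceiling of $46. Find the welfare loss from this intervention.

$153.34

Demand slope = (19 − 115)/(33 − 9) = −4, so p = 151 − 4q.
Supply slope = (101 − 29)/(33 − 9) = 3, so p = 2 + 3q.
Competitive equilibrium: 151 − 4q = 2 + 3q → q* = 21.2857, p* = 65.8571.
At the ceiling p = 46, quantity supplied = (46 − 2)/3 = 14.6667.
Willingness to pay at q' = 14.6667: 151 − 4·14.6667 = 92.3332.
Δq = 21.2857 − 14.6667 = 6.619; wedge = 92.3332 − 46 = 46.3332.
Welfare loss = ½ × 6.619 × 46.3332 = $153.34.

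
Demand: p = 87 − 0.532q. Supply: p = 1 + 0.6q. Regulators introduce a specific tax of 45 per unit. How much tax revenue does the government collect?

1629.86

Competitive equilibrium: 87 − 0.532q = 1 + 0.6q → q* = 75.9717, p* = 46.583.
With the tax, the buyer price exceeds the seller price by 45: (87 − 0.532q) − (1 + 0.6q) = 45 → q' = 36.2191.
Tax revenue = 45 × 36.2191 = 1629.86.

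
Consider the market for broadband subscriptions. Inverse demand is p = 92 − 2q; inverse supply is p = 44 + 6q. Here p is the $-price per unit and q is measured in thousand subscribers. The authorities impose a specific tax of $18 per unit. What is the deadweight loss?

Competitive equilibrium: 92 − 2q = 44 + 6q → q* = 6, p* = 80.
With the tax, the buyer price exceeds the seller price by 18: (92 − 2q) − (44 + 6q) = 18 → q' = 3.75.
Δq = 6 − 3.75 = 2.25; the wedge equals the tax, 18.
DWL = ½ × 2.25 × 18 = $20.25 thousand.

$20.25 thousand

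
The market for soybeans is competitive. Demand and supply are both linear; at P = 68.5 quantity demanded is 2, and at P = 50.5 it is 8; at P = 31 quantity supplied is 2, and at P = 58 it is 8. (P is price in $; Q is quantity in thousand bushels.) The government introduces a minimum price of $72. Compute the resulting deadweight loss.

Demand slope = (50.5 − 68.5)/(8 − 2) = −3, so P = 74.5 − 3Q.
Supply slope = (58 − 31)/(8 − 2) = 4.5, so P = 22 + 4.5Q.
Competitive equilibrium: 74.5 − 3Q = 22 + 4.5Q → Q* = 7, P* = 53.5.
At the floor P = 72, quantity demanded = (74.5 − 72)/3 = 0.83333.
Sellers' marginal cost at Q' = 0.83333: 22 + 4.5·0.83333 = 25.74999.
ΔQ = 7 − 0.83333 = 6.16667; wedge = 72 − 25.74999 = 46.25001.
The triangle = ½ × 6.16667 × 46.25001 = $142.60 thousand.

$142.60 thousand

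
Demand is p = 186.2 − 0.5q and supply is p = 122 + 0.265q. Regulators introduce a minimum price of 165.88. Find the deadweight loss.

716.54

Competitive equilibrium: 186.2 − 0.5q = 122 + 0.265q → q* = 83.9216, p* = 144.2392.
At the floor p = 165.88, quantity demanded = (186.2 − 165.88)/0.5 = 40.64.
Sellers' marginal cost at q' = 40.64: 122 + 0.265·40.64 = 132.7696.
Δq = 83.9216 − 40.64 = 43.2816; wedge = 165.88 − 132.7696 = 33.1104.
The triangle = ½ × 43.2816 × 33.1104 = 716.54.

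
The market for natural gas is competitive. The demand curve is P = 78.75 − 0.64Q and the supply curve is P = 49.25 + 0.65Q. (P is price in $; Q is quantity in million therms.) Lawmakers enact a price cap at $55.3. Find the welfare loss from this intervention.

$118.61 million

Competitive equilibrium: 78.75 − 0.64Q = 49.25 + 0.65Q → Q* = 22.8682, P* = 64.1143.
At the ceiling P = 55.3, quantity supplied = (55.3 − 49.25)/0.65 = 9.3077.
Willingness to pay at Q' = 9.3077: 78.75 − 0.64·9.3077 = 72.7931.
ΔQ = 22.8682 − 9.3077 = 13.5605; wedge = 72.7931 − 55.3 = 17.4931.
Deadweight loss = ½ × 13.5605 × 17.4931 = $118.61 million.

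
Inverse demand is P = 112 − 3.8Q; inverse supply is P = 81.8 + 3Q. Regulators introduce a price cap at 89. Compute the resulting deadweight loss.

Competitive equilibrium: 112 − 3.8Q = 81.8 + 3Q → Q* = 4.4412, P* = 95.1235.
At the ceiling P = 89, quantity supplied = (89 − 81.8)/3 = 2.4.
Willingness to pay at Q' = 2.4: 112 − 3.8·2.4 = 102.88.
ΔQ = 4.4412 − 2.4 = 2.0412; wedge = 102.88 − 89 = 13.88.
The triangle = ½ × 2.0412 × 13.88 = 14.17.

14.17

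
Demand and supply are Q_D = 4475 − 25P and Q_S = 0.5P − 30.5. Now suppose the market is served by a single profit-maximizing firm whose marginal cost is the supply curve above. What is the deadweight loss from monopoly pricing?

In inverse form: demand P = 179 − 0.04Q, supply P = 61 + 2Q.
Competitive equilibrium: 179 − 0.04Q = 61 + 2Q → Q* = 57.8431, P* = 176.6863.
Marginal revenue: MR = 179 − 0.08Q. Set MR = MC: 179 − 0.08Q = 61 + 2Q → Q_m = 56.7308.
Price P_m = 179 − 0.04·56.7308 = 176.7308; MC(Q_m) = 61 + 2·56.7308 = 174.4616.
Competitive Q* = 57.8431, so ΔQ = 1.1123; wedge = 176.7308 − 174.4616 = 2.2692.
Welfare loss = ½ × 1.1123 × 2.2692 = 1.26.

1.26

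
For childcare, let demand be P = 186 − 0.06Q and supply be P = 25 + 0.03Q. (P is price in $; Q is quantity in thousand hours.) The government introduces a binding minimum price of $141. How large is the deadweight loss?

$48568.06 thousand

Competitive equilibrium: 186 − 0.06Q = 25 + 0.03Q → Q* = 1788.8889, P* = 78.6667.
At the floor P = 141, quantity demanded = (186 − 141)/0.06 = 750.
Sellers' marginal cost at Q' = 750: 25 + 0.03·750 = 47.5.
ΔQ = 1788.8889 − 750 = 1038.8889; wedge = 141 − 47.5 = 93.5.
Welfare loss = ½ × 1038.8889 × 93.5 = $48568.06 thousand.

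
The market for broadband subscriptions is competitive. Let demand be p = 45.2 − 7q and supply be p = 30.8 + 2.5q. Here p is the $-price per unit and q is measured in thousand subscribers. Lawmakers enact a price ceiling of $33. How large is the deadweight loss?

Competitive equilibrium: 45.2 − 7q = 30.8 + 2.5q → q* = 1.5158, p* = 34.5895.
At the ceiling p = 33, quantity supplied = (33 − 30.8)/2.5 = 0.88.
Willingness to pay at q' = 0.88: 45.2 − 7·0.88 = 39.04.
Δq = 1.5158 − 0.88 = 0.6358; wedge = 39.04 − 33 = 6.04.
Welfare loss = ½ × 0.6358 × 6.04 = $1.92 thousand.

$1.92 thousand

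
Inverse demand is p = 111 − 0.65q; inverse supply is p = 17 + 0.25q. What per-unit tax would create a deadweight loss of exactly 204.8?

19.2

Competitive equilibrium: 111 − 0.65q = 17 + 0.25q → q* = 104.4444, p* = 43.1111.
A tax t gives Δq = t/0.9 and wedge t, so DWL = t²/1.8.
t²/1.8 = 204.8 → t² = 368.64 → t = 19.2.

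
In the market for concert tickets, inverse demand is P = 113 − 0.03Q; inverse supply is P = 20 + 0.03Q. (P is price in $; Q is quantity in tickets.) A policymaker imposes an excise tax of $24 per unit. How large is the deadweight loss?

Competitive equilibrium: 113 − 0.03Q = 20 + 0.03Q → Q* = 1550, P* = 66.5.
With the tax, the buyer price exceeds the seller price by 24: (113 − 0.03Q) − (20 + 0.03Q) = 24 → Q' = 1150.
ΔQ = 1550 − 1150 = 400; the wedge equals the tax, 24.
Deadweight loss = ½ × 400 × 24 = $4800.

$4800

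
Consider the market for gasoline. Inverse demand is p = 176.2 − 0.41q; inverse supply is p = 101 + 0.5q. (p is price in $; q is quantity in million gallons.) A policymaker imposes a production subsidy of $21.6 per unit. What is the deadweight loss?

Competitive equilibrium: 176.2 − 0.41q = 101 + 0.5q → q* = 82.6374, p* = 142.3187.
The subsidy lowers effective supply by 21.6: p = 79.4 + 0.5q.
New quantity: 176.2 − 0.41q = 79.4 + 0.5q → q' = 106.3736.
Overproduction Δq = 106.3736 − 82.6374 = 23.7362; wedge = subsidy = 21.6.
The triangle = ½ × 23.7362 × 21.6 = $256.35 million.

$256.35 million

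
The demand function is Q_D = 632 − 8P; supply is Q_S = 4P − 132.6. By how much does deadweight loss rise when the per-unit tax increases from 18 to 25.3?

421.45

In inverse form: demand P = 79 − 0.125Q, supply P = 33.15 + 0.25Q.
Competitive equilibrium: 79 − 0.125Q = 33.15 + 0.25Q → Q* = 122.2667, P* = 63.7167.
For a per-unit tax t: ΔQ = t/0.375, so DWL = ½·t·(t/0.375) = t²/0.75.
At t = 18: DWL = 432. At t = 25.3: DWL = 853.453.
Increase = 853.453 − 432 = 421.45.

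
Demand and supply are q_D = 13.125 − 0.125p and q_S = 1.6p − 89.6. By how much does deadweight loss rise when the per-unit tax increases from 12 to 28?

37.10

In inverse form: demand p = 105 − 8q, supply p = 56 + 0.625q.
Competitive equilibrium: 105 − 8q = 56 + 0.625q → q* = 5.6812, p* = 59.5507.
For a per-unit tax t: Δq = t/8.625, so DWL = ½·t·(t/8.625) = t²/17.25.
At t = 12: DWL = 8.348. At t = 28: DWL = 45.449.
Increase = 45.449 − 8.348 = 37.10.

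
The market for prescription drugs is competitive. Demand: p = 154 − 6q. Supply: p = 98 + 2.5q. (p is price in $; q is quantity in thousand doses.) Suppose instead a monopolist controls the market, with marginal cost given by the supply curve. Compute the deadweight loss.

$31.59 thousand

Competitive equilibrium: 154 − 6q = 98 + 2.5q → q* = 6.58824, p* = 114.47059.
Marginal revenue: MR = 154 − 12q. Set MR = MC: 154 − 12q = 98 + 2.5q → q_m = 3.86207.
Price p_m = 154 − 6·3.86207 = 130.82758; MC(q_m) = 98 + 2.5·3.86207 = 107.65518.
Competitive q* = 6.58824, so Δq = 2.72617; wedge = 130.82758 − 107.65518 = 23.1724.
The triangle = ½ × 2.72617 × 23.1724 = $31.59 thousand.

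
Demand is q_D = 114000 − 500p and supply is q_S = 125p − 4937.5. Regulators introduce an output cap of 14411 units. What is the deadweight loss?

In inverse form: demand p = 228 − 0.002q, supply p = 39.5 + 0.008q.
Competitive equilibrium: 228 − 0.002q = 39.5 + 0.008q → q* = 18850, p* = 190.3.
At q = 14411: demand price = 228 − 0.002·14411 = 199.178; supply price = 39.5 + 0.008·14411 = 154.788.
Δq = 18850 − 14411 = 4439; wedge = 199.178 − 154.788 = 44.39.
Deadweight loss = ½ × 4439 × 44.39 = 98523.605.

98523.605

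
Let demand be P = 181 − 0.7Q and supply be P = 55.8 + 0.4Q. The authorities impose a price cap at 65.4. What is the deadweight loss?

4437.02

Competitive equilibrium: 181 − 0.7Q = 55.8 + 0.4Q → Q* = 113.8182, P* = 101.3273.
At the ceiling P = 65.4, quantity supplied = (65.4 − 55.8)/0.4 = 24.
Willingness to pay at Q' = 24: 181 − 0.7·24 = 164.2.
ΔQ = 113.8182 − 24 = 89.8182; wedge = 164.2 − 65.4 = 98.8.
The triangle = ½ × 89.8182 × 98.8 = 4437.02.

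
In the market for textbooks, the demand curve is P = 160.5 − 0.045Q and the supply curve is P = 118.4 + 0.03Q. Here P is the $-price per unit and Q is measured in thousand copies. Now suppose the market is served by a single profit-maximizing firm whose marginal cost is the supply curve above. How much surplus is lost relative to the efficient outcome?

Competitive equilibrium: 160.5 − 0.045Q = 118.4 + 0.03Q → Q* = 561.3333, P* = 135.24.
Marginal revenue: MR = 160.5 − 0.09Q. Set MR = MC: 160.5 − 0.09Q = 118.4 + 0.03Q → Q_m = 350.8333.
Price P_m = 160.5 − 0.045·350.8333 = 144.7125; MC(Q_m) = 118.4 + 0.03·350.8333 = 128.925.
Competitive Q* = 561.3333, so ΔQ = 210.5; wedge = 144.7125 − 128.925 = 15.7875.
DWL = ½ × 210.5 × 15.7875 = $1661.63 thousand.

$1661.63 thousand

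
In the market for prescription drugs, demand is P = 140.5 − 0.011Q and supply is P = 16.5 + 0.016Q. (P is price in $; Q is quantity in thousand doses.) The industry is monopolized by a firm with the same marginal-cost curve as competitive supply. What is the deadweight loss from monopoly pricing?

$23859.85 thousand

Competitive equilibrium: 140.5 − 0.011Q = 16.5 + 0.016Q → Q* = 4592.59259, P* = 89.98148.
Marginal revenue: MR = 140.5 − 0.022Q. Set MR = MC: 140.5 − 0.022Q = 16.5 + 0.016Q → Q_m = 3263.15789.
Price P_m = 140.5 − 0.011·3263.15789 = 104.60526; MC(Q_m) = 16.5 + 0.016·3263.15789 = 68.71053.
Competitive Q* = 4592.59259, so ΔQ = 1329.4347; wedge = 104.60526 − 68.71053 = 35.89473.
The triangle = ½ × 1329.4347 × 35.89473 = $23859.85 thousand.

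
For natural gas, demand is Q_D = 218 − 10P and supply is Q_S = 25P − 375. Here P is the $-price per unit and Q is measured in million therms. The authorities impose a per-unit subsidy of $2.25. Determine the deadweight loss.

In inverse form: demand P = 21.8 − 0.1Q, supply P = 15 + 0.04Q.
Competitive equilibrium: 21.8 − 0.1Q = 15 + 0.04Q → Q* = 48.5714, P* = 16.9429.
The subsidy lowers effective supply by 2.25: P = 12.75 + 0.04Q.
New quantity: 21.8 − 0.1Q = 12.75 + 0.04Q → Q' = 64.6429.
Overproduction ΔQ = 64.6429 − 48.5714 = 16.0715; wedge = subsidy = 2.25.
The triangle = ½ × 16.0715 × 2.25 = $18.08 million.

$18.08 million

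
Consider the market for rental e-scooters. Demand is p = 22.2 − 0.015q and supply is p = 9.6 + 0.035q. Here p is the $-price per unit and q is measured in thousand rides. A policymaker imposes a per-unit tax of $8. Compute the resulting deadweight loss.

$640 thousand

Competitive equilibrium: 22.2 − 0.015q = 9.6 + 0.035q → q* = 252, p* = 18.42.
With the tax, the buyer price exceeds the seller price by 8: (22.2 − 0.015q) − (9.6 + 0.035q) = 8 → q' = 92.
Δq = 252 − 92 = 160; the wedge equals the tax, 8.
The triangle = ½ × 160 × 8 = $640 thousand.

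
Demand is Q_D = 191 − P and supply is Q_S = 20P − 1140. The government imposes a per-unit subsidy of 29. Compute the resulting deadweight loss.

400.48

In inverse form: demand P = 191 − Q, supply P = 57 + 0.05Q.
Competitive equilibrium: 191 − Q = 57 + 0.05Q → Q* = 127.619, P* = 63.381.
The subsidy lowers effective supply by 29: P = 28 + 0.05Q.
New quantity: 191 − Q = 28 + 0.05Q → Q' = 155.2381.
Overproduction ΔQ = 155.2381 − 127.619 = 27.6191; wedge = subsidy = 29.
Welfare loss = ½ × 27.6191 × 29 = 400.48.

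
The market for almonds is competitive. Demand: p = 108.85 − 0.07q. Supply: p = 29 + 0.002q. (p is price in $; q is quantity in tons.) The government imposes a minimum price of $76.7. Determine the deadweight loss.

$15197.93

Competitive equilibrium: 108.85 − 0.07q = 29 + 0.002q → q* = 1109.02778, p* = 31.21806.
At the floor p = 76.7, quantity demanded = (108.85 − 76.7)/0.07 = 459.28571.
Sellers' marginal cost at q' = 459.28571: 29 + 0.002·459.28571 = 29.91857.
Δq = 1109.02778 − 459.28571 = 649.74207; wedge = 76.7 − 29.91857 = 46.78143.
DWL = ½ × 649.74207 × 46.78143 = $15197.93.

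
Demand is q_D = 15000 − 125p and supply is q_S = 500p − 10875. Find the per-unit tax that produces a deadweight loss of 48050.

In inverse form: demand p = 120 − 0.008q, supply p = 21.75 + 0.002q.
Competitive equilibrium: 120 − 0.008q = 21.75 + 0.002q → q* = 9825, p* = 41.4.
A tax t gives Δq = t/0.01 and wedge t, so DWL = t²/0.02.
t²/0.02 = 48050 → t² = 961 → t = 31.

31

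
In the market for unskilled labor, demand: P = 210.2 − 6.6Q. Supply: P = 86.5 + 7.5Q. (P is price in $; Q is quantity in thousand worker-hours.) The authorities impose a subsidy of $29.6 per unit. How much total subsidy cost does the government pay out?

Competitive equilibrium: 210.2 − 6.6Q = 86.5 + 7.5Q → Q* = 8.773, P* = 152.2979.
The subsidy lowers effective supply by 29.6: P = 56.9 + 7.5Q.
New quantity: 210.2 − 6.6Q = 56.9 + 7.5Q → Q' = 10.8723.
Total subsidy cost = 29.6 × 10.8723 = $321.82 thousand.

$321.82 thousand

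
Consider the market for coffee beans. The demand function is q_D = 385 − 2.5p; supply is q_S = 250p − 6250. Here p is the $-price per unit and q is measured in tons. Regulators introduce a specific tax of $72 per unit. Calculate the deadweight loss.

In inverse form: demand p = 154 − 0.4q, supply p = 25 + 0.004q.
Competitive equilibrium: 154 − 0.4q = 25 + 0.004q → q* = 319.3069, p* = 26.2772.
With the tax, the buyer price exceeds the seller price by 72: (154 − 0.4q) − (25 + 0.004q) = 72 → q' = 141.0891.
Δq = 319.3069 − 141.0891 = 178.2178; the wedge equals the tax, 72.
The triangle = ½ × 178.2178 × 72 = $6415.84.

$6415.84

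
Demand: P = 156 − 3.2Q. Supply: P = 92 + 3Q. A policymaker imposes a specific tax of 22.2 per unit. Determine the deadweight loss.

39.75

Competitive equilibrium: 156 − 3.2Q = 92 + 3Q → Q* = 10.3226, P* = 122.9677.
With the tax, the buyer price exceeds the seller price by 22.2: (156 − 3.2Q) − (92 + 3Q) = 22.2 → Q' = 6.7419.
ΔQ = 10.3226 − 6.7419 = 3.5807; the wedge equals the tax, 22.2.
DWL = ½ × 3.5807 × 22.2 = 39.75.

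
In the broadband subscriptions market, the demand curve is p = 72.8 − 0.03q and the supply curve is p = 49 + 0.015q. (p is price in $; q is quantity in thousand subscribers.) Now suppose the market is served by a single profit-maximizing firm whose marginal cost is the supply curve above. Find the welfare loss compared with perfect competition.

$1007 thousand

Competitive equilibrium: 72.8 − 0.03q = 49 + 0.015q → q* = 528.8889, p* = 56.9333.
Marginal revenue: MR = 72.8 − 0.06q. Set MR = MC: 72.8 − 0.06q = 49 + 0.015q → q_m = 317.3333.
Price p_m = 72.8 − 0.03·317.3333 = 63.28; MC(q_m) = 49 + 0.015·317.3333 = 53.76.
Competitive q* = 528.8889, so Δq = 211.5556; wedge = 63.28 − 53.76 = 9.52.
Deadweight loss = ½ × 211.5556 × 9.52 = $1007 thousand.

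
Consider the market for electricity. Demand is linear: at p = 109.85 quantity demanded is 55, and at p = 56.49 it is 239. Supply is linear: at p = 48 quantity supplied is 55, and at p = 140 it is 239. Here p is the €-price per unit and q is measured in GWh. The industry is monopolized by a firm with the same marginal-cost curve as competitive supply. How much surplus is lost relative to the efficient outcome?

Demand slope = (56.49 − 109.85)/(239 − 55) = −0.29, so p = 125.8 − 0.29q.
Supply slope = (140 − 48)/(239 − 55) = 0.5, so p = 20.5 + 0.5q.
Competitive equilibrium: 125.8 − 0.29q = 20.5 + 0.5q → q* = 133.2911, p* = 87.1456.
Marginal revenue: MR = 125.8 − 0.58q. Set MR = MC: 125.8 − 0.58q = 20.5 + 0.5q → q_m = 97.5.
Price p_m = 125.8 − 0.29·97.5 = 97.525; MC(q_m) = 20.5 + 0.5·97.5 = 69.25.
Competitive q* = 133.2911, so Δq = 35.7911; wedge = 97.525 − 69.25 = 28.275.
Welfare loss = ½ × 35.7911 × 28.275 = €506.

€506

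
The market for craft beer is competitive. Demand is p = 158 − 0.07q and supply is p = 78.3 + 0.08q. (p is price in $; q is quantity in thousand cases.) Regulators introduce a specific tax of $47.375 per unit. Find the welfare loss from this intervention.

Competitive equilibrium: 158 − 0.07q = 78.3 + 0.08q → q* = 531.3333, p* = 120.8067.
With the tax, the buyer price exceeds the seller price by 47.375: (158 − 0.07q) − (78.3 + 0.08q) = 47.375 → q' = 215.5.
Δq = 531.3333 − 215.5 = 315.8333; the wedge equals the tax, 47.375.
Welfare loss = ½ × 315.8333 × 47.375 = $7481.30 thousand.

$7481.30 thousand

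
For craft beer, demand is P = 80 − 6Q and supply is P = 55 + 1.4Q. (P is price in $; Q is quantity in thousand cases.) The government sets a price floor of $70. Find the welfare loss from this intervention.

Competitive equilibrium: 80 − 6Q = 55 + 1.4Q → Q* = 3.3784, P* = 59.7297.
At the floor P = 70, quantity demanded = (80 − 70)/6 = 1.6667.
Sellers' marginal cost at Q' = 1.6667: 55 + 1.4·1.6667 = 57.3334.
ΔQ = 3.3784 − 1.6667 = 1.7117; wedge = 70 − 57.3334 = 12.6666.
Welfare loss = ½ × 1.7117 × 12.6666 = $10.84 thousand.

$10.84 thousand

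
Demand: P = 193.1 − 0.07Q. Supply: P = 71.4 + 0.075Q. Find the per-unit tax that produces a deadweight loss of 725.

14.5

Competitive equilibrium: 193.1 − 0.07Q = 71.4 + 0.075Q → Q* = 839.3103, P* = 134.3483.
A tax t gives ΔQ = t/0.145 and wedge t, so DWL = t²/0.29.
t²/0.29 = 725 → t² = 210.25 → t = 14.5.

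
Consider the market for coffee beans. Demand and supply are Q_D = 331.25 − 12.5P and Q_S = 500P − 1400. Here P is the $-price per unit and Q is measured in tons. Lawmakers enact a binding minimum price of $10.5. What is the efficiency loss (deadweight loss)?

$324.94

In inverse form: demand P = 26.5 − 0.08Q, supply P = 2.8 + 0.002Q.
Competitive equilibrium: 26.5 − 0.08Q = 2.8 + 0.002Q → Q* = 289.0244, P* = 3.378.
At the floor P = 10.5, quantity demanded = (26.5 − 10.5)/0.08 = 200.
Sellers' marginal cost at Q' = 200: 2.8 + 0.002·200 = 3.2.
ΔQ = 289.0244 − 200 = 89.0244; wedge = 10.5 − 3.2 = 7.3.
Deadweight loss = ½ × 89.0244 × 7.3 = $324.94.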